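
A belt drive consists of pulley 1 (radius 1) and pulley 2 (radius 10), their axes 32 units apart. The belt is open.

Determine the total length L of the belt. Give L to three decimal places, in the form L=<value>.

open belt: β = asin((r2−r1)/C) = asin(9/32) = 16.3348°
wrap1 = π − 2β = 147.3304°
wrap2 = π + 2β = 212.6696°
tangent length = C·cosβ = 30.7083
L = r1·wrap1 + r2·wrap2 + 2·C·cosβ = 1·2.5714 + 10·3.7118 + 2·30.7083 = 101.1059

L=101.106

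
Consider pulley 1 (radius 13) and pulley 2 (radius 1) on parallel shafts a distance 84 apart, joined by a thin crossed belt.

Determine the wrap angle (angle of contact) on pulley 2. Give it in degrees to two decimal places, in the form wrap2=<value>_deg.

wrap2=199.19_deg

crossed belt: β = asin((r1+r2)/C) = asin(14/84) = 9.5941°
wrap1 = wrap2 = π + 2β = 199.1881°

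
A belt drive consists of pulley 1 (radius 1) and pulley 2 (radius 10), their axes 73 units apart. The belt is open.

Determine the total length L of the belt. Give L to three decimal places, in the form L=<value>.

L=181.669

open belt: β = asin((r2−r1)/C) = asin(9/73) = 7.0819°
wrap1 = π − 2β = 165.8362°
wrap2 = π + 2β = 194.1638°
tangent length = C·cosβ = 72.4431
L = r1·wrap1 + r2·wrap2 + 2·C·cosβ = 1·2.8944 + 10·3.3888 + 2·72.4431 = 181.6685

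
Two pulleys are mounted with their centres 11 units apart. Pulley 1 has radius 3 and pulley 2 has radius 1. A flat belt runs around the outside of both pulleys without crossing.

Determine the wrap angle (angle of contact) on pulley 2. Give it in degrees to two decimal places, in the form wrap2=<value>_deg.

open belt: β = asin((r2−r1)/C) = asin(-2/11) = -10.4757°
wrap1 = π − 2β = 200.9514°
wrap2 = π + 2β = 159.0486°

wrap2=159.05_deg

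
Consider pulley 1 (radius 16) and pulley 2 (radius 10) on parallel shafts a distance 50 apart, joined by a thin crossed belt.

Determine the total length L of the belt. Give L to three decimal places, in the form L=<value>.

L=195.534

crossed belt: β = asin((r1+r2)/C) = asin(26/50) = 31.3323°
wrap1 = wrap2 = π + 2β = 242.6645°
tangent length = C·cosβ = 42.7083
L = (r1+r2)·wrap + 2·C·cosβ = 26·4.2353 + 2·42.7083 = 195.5343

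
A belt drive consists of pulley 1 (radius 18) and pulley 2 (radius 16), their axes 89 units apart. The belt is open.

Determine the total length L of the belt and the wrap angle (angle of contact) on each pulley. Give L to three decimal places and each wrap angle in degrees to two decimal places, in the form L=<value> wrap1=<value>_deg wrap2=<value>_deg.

L=284.859 wrap1=182.58_deg wrap2=177.42_deg

open belt: β = asin((r2−r1)/C) = asin(-2/89) = -1.2877°
wrap1 = π − 2β = 182.5753°
wrap2 = π + 2β = 177.4247°
tangent length = C·cosβ = 88.9775
L = r1·wrap1 + r2·wrap2 + 2·C·cosβ = 18·3.1865 + 16·3.0966 + 2·88.9775 = 284.8591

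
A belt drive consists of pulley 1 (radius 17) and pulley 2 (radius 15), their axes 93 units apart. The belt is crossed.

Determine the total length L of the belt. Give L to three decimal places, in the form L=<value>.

crossed belt: β = asin((r1+r2)/C) = asin(32/93) = 20.1260°
wrap1 = wrap2 = π + 2β = 220.2520°
tangent length = C·cosβ = 87.3212
L = (r1+r2)·wrap + 2·C·cosβ = 32·3.8441 + 2·87.3212 = 297.6544

L=297.654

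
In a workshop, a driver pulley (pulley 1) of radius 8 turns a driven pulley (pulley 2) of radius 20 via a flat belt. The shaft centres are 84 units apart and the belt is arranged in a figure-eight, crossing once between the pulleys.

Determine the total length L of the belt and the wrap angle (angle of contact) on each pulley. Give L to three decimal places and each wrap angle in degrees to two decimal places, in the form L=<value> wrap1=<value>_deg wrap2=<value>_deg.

L=265.387 wrap1=218.94_deg wrap2=218.94_deg

crossed belt: β = asin((r1+r2)/C) = asin(28/84) = 19.4712°
wrap1 = wrap2 = π + 2β = 218.9424°
tangent length = C·cosβ = 79.1960
L = (r1+r2)·wrap + 2·C·cosβ = 28·3.8213 + 2·79.1960 = 265.3874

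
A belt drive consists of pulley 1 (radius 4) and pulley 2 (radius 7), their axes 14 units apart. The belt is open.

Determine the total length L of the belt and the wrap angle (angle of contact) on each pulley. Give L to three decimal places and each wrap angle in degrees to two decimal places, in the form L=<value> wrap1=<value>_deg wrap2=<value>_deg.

open belt: β = asin((r2−r1)/C) = asin(3/14) = 12.3736°
wrap1 = π − 2β = 155.2527°
wrap2 = π + 2β = 204.7473°
tangent length = C·cosβ = 13.6748
L = r1·wrap1 + r2·wrap2 + 2·C·cosβ = 4·2.7097 + 7·3.5735 + 2·13.6748 = 63.2029

L=63.203 wrap1=155.25_deg wrap2=204.75_deg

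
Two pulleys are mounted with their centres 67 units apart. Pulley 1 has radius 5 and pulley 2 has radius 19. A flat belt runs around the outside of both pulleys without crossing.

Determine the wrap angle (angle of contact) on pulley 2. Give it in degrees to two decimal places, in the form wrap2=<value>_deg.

open belt: β = asin((r2−r1)/C) = asin(14/67) = 12.0611°
wrap1 = π − 2β = 155.8777°
wrap2 = π + 2β = 204.1223°

wrap2=204.12_deg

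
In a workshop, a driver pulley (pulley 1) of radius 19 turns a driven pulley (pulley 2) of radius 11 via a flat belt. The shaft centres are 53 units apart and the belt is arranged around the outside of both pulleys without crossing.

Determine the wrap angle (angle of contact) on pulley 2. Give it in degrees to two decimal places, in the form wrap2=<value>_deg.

open belt: β = asin((r2−r1)/C) = asin(-8/53) = -8.6816°
wrap1 = π − 2β = 197.3632°
wrap2 = π + 2β = 162.6368°

wrap2=162.64_deg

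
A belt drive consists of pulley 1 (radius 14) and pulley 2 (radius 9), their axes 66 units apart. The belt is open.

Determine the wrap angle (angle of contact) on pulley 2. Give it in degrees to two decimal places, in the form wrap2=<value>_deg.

wrap2=171.31_deg

open belt: β = asin((r2−r1)/C) = asin(-5/66) = -4.3448°
wrap1 = π − 2β = 188.6895°
wrap2 = π + 2β = 171.3105°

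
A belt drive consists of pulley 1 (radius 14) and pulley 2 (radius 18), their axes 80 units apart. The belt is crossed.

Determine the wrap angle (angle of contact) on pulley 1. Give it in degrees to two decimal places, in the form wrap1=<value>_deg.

crossed belt: β = asin((r1+r2)/C) = asin(32/80) = 23.5782°
wrap1 = wrap2 = π + 2β = 227.1564°

wrap1=227.16_deg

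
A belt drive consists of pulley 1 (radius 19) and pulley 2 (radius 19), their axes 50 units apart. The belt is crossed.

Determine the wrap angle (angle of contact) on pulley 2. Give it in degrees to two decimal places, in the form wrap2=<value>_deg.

wrap2=278.93_deg

crossed belt: β = asin((r1+r2)/C) = asin(38/50) = 49.4642°
wrap1 = wrap2 = π + 2β = 278.9284°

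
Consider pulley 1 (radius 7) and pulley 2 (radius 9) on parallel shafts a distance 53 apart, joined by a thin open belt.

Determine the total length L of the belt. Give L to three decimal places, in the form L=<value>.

L=156.341

open belt: β = asin((r2−r1)/C) = asin(2/53) = 2.1626°
wrap1 = π − 2β = 175.6748°
wrap2 = π + 2β = 184.3252°
tangent length = C·cosβ = 52.9623
L = r1·wrap1 + r2·wrap2 + 2·C·cosβ = 7·3.0661 + 9·3.2171 + 2·52.9623 = 156.3410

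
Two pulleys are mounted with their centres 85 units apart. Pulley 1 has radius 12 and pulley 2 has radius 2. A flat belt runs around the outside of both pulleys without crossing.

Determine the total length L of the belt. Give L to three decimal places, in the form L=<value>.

open belt: β = asin((r2−r1)/C) = asin(-10/85) = -6.7563°
wrap1 = π − 2β = 193.5127°
wrap2 = π + 2β = 166.4873°
tangent length = C·cosβ = 84.4097
L = r1·wrap1 + r2·wrap2 + 2·C·cosβ = 12·3.3774 + 2·2.9058 + 2·84.4097 = 215.1601

L=215.160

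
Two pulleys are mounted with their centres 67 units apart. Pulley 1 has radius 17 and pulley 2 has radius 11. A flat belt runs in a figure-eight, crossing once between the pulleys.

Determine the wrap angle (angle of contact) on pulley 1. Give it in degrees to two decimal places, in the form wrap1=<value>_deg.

wrap1=229.41_deg

crossed belt: β = asin((r1+r2)/C) = asin(28/67) = 24.7027°
wrap1 = wrap2 = π + 2β = 229.4055°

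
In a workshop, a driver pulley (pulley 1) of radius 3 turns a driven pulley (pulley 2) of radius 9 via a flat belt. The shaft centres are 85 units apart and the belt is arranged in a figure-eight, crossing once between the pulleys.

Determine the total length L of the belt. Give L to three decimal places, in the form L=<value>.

crossed belt: β = asin((r1+r2)/C) = asin(12/85) = 8.1159°
wrap1 = wrap2 = π + 2β = 196.2319°
tangent length = C·cosβ = 84.1487
L = (r1+r2)·wrap + 2·C·cosβ = 12·3.4249 + 2·84.1487 = 209.3961

L=209.396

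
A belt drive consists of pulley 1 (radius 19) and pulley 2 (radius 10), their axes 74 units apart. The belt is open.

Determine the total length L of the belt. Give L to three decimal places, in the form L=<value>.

L=240.202

open belt: β = asin((r2−r1)/C) = asin(-9/74) = -6.9857°
wrap1 = π − 2β = 193.9714°
wrap2 = π + 2β = 166.0286°
tangent length = C·cosβ = 73.4507
L = r1·wrap1 + r2·wrap2 + 2·C·cosβ = 19·3.3854 + 10·2.8977 + 2·73.4507 = 240.2021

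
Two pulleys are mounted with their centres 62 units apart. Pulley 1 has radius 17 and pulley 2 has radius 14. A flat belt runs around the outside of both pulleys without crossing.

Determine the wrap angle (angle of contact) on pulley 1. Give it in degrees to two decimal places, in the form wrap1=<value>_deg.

open belt: β = asin((r2−r1)/C) = asin(-3/62) = -2.7735°
wrap1 = π − 2β = 185.5469°
wrap2 = π + 2β = 174.4531°

wrap1=185.55_deg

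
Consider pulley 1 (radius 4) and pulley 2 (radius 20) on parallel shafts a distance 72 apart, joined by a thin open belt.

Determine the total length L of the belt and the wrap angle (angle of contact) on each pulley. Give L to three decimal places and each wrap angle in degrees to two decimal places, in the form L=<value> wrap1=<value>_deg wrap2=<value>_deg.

L=222.969 wrap1=154.32_deg wrap2=205.68_deg

open belt: β = asin((r2−r1)/C) = asin(16/72) = 12.8396°
wrap1 = π − 2β = 154.3208°
wrap2 = π + 2β = 205.6792°
tangent length = C·cosβ = 70.1997
L = r1·wrap1 + r2·wrap2 + 2·C·cosβ = 4·2.6934 + 20·3.5898 + 2·70.1997 = 222.9686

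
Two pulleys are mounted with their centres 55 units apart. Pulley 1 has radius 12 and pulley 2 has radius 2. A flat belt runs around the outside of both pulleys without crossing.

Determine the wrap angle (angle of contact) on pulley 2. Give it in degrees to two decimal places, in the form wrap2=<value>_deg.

wrap2=159.05_deg

open belt: β = asin((r2−r1)/C) = asin(-10/55) = -10.4757°
wrap1 = π − 2β = 200.9514°
wrap2 = π + 2β = 159.0486°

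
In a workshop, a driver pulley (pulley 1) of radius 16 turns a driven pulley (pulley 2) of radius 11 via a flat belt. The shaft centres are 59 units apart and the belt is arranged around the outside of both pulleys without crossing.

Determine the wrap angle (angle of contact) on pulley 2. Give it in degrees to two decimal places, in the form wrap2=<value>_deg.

open belt: β = asin((r2−r1)/C) = asin(-5/59) = -4.8614°
wrap1 = π − 2β = 189.7228°
wrap2 = π + 2β = 170.2772°

wrap2=170.28_deg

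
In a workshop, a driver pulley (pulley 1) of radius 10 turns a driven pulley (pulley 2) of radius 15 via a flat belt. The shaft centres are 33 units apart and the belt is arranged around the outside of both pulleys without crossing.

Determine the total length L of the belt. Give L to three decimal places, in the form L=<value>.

open belt: β = asin((r2−r1)/C) = asin(5/33) = 8.7147°
wrap1 = π − 2β = 162.5705°
wrap2 = π + 2β = 197.4295°
tangent length = C·cosβ = 32.6190
L = r1·wrap1 + r2·wrap2 + 2·C·cosβ = 10·2.8374 + 15·3.4458 + 2·32.6190 = 145.2989

L=145.299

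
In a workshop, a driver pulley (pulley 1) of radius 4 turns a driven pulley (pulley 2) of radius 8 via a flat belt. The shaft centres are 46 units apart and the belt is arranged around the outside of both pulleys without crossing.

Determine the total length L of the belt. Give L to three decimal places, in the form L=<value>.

open belt: β = asin((r2−r1)/C) = asin(4/46) = 4.9885°
wrap1 = π − 2β = 170.0229°
wrap2 = π + 2β = 189.9771°
tangent length = C·cosβ = 45.8258
L = r1·wrap1 + r2·wrap2 + 2·C·cosβ = 4·2.9675 + 8·3.3157 + 2·45.8258 = 130.0472

L=130.047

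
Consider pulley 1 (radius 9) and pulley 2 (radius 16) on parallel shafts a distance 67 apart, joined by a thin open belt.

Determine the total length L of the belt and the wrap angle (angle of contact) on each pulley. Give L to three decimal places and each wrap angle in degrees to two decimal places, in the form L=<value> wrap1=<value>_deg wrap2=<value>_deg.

open belt: β = asin((r2−r1)/C) = asin(7/67) = 5.9971°
wrap1 = π − 2β = 168.0059°
wrap2 = π + 2β = 191.9941°
tangent length = C·cosβ = 66.6333
L = r1·wrap1 + r2·wrap2 + 2·C·cosβ = 9·2.9323 + 16·3.3509 + 2·66.6333 = 213.2718

L=213.272 wrap1=168.01_deg wrap2=191.99_deg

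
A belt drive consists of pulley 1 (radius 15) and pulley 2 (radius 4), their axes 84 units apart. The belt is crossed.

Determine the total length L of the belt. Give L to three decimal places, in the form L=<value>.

crossed belt: β = asin((r1+r2)/C) = asin(19/84) = 13.0729°
wrap1 = wrap2 = π + 2β = 206.1458°
tangent length = C·cosβ = 81.8230
L = (r1+r2)·wrap + 2·C·cosβ = 19·3.5979 + 2·81.8230 = 232.0065

L=232.006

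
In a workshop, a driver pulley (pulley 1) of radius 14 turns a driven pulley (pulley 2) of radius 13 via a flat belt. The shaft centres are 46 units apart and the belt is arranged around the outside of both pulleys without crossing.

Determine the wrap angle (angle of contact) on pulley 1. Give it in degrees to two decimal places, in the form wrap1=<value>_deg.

open belt: β = asin((r2−r1)/C) = asin(-1/46) = -1.2457°
wrap1 = π − 2β = 182.4913°
wrap2 = π + 2β = 177.5087°

wrap1=182.49_deg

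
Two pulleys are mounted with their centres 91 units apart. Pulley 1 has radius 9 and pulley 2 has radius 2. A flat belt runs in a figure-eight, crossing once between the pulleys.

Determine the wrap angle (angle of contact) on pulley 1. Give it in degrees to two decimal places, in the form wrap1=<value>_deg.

wrap1=193.89_deg

crossed belt: β = asin((r1+r2)/C) = asin(11/91) = 6.9428°
wrap1 = wrap2 = π + 2β = 193.8857°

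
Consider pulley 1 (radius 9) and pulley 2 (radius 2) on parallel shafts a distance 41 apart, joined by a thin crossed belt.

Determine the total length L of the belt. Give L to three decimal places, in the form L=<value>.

L=119.527

crossed belt: β = asin((r1+r2)/C) = asin(11/41) = 15.5627°
wrap1 = wrap2 = π + 2β = 211.1254°
tangent length = C·cosβ = 39.4968
L = (r1+r2)·wrap + 2·C·cosβ = 11·3.6848 + 2·39.4968 = 119.5268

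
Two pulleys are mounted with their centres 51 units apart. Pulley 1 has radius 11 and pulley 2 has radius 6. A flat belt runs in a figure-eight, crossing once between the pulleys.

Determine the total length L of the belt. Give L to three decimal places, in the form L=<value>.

crossed belt: β = asin((r1+r2)/C) = asin(17/51) = 19.4712°
wrap1 = wrap2 = π + 2β = 218.9424°
tangent length = C·cosβ = 48.0833
L = (r1+r2)·wrap + 2·C·cosβ = 17·3.8213 + 2·48.0833 = 161.1281

L=161.128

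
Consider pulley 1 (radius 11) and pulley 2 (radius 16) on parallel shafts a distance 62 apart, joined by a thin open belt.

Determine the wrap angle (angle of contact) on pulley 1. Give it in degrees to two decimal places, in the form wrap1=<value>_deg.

wrap1=170.75_deg

open belt: β = asin((r2−r1)/C) = asin(5/62) = 4.6257°
wrap1 = π − 2β = 170.7487°
wrap2 = π + 2β = 189.2513°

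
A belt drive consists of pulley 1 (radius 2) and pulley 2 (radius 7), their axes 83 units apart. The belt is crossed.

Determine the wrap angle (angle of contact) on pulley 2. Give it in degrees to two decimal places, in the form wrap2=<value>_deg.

crossed belt: β = asin((r1+r2)/C) = asin(9/83) = 6.2250°
wrap1 = wrap2 = π + 2β = 192.4501°

wrap2=192.45_deg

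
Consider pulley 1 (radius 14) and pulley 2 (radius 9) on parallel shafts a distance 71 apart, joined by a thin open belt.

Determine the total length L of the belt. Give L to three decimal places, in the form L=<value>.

open belt: β = asin((r2−r1)/C) = asin(-5/71) = -4.0383°
wrap1 = π − 2β = 188.0765°
wrap2 = π + 2β = 171.9235°
tangent length = C·cosβ = 70.8237
L = r1·wrap1 + r2·wrap2 + 2·C·cosβ = 14·3.2826 + 9·3.0006 + 2·70.8237 = 214.6089

L=214.609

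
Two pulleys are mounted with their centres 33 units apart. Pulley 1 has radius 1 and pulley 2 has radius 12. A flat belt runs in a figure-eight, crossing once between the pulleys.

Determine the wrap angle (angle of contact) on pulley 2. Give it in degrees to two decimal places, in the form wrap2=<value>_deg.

wrap2=226.40_deg

crossed belt: β = asin((r1+r2)/C) = asin(13/33) = 23.1998°
wrap1 = wrap2 = π + 2β = 226.3997°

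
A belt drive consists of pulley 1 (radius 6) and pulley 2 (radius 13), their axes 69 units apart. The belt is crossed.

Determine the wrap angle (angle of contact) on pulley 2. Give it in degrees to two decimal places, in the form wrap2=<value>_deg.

wrap2=211.97_deg

crossed belt: β = asin((r1+r2)/C) = asin(19/69) = 15.9836°
wrap1 = wrap2 = π + 2β = 211.9672°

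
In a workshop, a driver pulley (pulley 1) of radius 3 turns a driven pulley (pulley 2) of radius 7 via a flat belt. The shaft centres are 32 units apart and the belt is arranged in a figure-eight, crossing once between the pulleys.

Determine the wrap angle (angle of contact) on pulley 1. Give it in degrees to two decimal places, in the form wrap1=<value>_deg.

crossed belt: β = asin((r1+r2)/C) = asin(10/32) = 18.2100°
wrap1 = wrap2 = π + 2β = 216.4199°

wrap1=216.42_deg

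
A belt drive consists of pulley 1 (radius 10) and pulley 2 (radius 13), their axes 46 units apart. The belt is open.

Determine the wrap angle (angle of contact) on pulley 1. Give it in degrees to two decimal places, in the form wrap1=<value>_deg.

wrap1=172.52_deg

open belt: β = asin((r2−r1)/C) = asin(3/46) = 3.7393°
wrap1 = π − 2β = 172.5213°
wrap2 = π + 2β = 187.4787°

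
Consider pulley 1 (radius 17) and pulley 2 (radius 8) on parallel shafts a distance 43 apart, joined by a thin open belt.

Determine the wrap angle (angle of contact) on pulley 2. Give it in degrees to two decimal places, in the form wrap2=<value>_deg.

wrap2=155.84_deg

open belt: β = asin((r2−r1)/C) = asin(-9/43) = -12.0815°
wrap1 = π − 2β = 204.1629°
wrap2 = π + 2β = 155.8371°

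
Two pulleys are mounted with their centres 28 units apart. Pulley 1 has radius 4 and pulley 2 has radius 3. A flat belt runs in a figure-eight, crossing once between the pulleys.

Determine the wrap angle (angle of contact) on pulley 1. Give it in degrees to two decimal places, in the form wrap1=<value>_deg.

wrap1=208.96_deg

crossed belt: β = asin((r1+r2)/C) = asin(7/28) = 14.4775°
wrap1 = wrap2 = π + 2β = 208.9550°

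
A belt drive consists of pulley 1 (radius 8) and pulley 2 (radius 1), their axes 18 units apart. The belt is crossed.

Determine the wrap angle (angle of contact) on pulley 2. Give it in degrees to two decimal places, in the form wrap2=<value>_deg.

crossed belt: β = asin((r1+r2)/C) = asin(9/18) = 30.0000°
wrap1 = wrap2 = π + 2β = 240.0000°

wrap2=240.00_deg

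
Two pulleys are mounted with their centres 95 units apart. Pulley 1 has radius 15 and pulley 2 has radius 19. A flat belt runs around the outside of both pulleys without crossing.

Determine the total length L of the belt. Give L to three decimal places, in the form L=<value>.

open belt: β = asin((r2−r1)/C) = asin(4/95) = 2.4132°
wrap1 = π − 2β = 175.1737°
wrap2 = π + 2β = 184.8263°
tangent length = C·cosβ = 94.9158
L = r1·wrap1 + r2·wrap2 + 2·C·cosβ = 15·3.0574 + 19·3.2258 + 2·94.9158 = 296.9826

L=296.983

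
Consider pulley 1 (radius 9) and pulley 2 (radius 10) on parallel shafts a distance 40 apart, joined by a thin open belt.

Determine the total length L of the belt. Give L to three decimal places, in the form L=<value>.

open belt: β = asin((r2−r1)/C) = asin(1/40) = 1.4325°
wrap1 = π − 2β = 177.1349°
wrap2 = π + 2β = 182.8651°
tangent length = C·cosβ = 39.9875
L = r1·wrap1 + r2·wrap2 + 2·C·cosβ = 9·3.0916 + 10·3.1916 + 2·39.9875 = 139.7153

L=139.715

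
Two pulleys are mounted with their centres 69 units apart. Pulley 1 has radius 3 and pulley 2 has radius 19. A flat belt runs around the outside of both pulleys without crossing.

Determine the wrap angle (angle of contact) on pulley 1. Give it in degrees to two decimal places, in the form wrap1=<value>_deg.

wrap1=153.18_deg

open belt: β = asin((r2−r1)/C) = asin(16/69) = 13.4080°
wrap1 = π − 2β = 153.1840°
wrap2 = π + 2β = 206.8160°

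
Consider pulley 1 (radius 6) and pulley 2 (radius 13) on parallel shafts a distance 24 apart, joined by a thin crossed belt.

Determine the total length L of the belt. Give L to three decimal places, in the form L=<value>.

L=123.730

crossed belt: β = asin((r1+r2)/C) = asin(19/24) = 52.3415°
wrap1 = wrap2 = π + 2β = 284.6831°
tangent length = C·cosβ = 14.6629
L = (r1+r2)·wrap + 2·C·cosβ = 19·4.9687 + 2·14.6629 = 123.7302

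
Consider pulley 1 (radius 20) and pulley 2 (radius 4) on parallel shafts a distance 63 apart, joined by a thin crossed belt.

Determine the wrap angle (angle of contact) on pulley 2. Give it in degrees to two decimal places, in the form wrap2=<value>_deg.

crossed belt: β = asin((r1+r2)/C) = asin(24/63) = 22.3927°
wrap1 = wrap2 = π + 2β = 224.7854°

wrap2=224.79_deg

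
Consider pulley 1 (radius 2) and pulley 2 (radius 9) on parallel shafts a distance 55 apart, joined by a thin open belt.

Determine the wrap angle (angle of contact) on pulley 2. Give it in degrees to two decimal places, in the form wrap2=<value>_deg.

open belt: β = asin((r2−r1)/C) = asin(7/55) = 7.3120°
wrap1 = π − 2β = 165.3760°
wrap2 = π + 2β = 194.6240°

wrap2=194.62_deg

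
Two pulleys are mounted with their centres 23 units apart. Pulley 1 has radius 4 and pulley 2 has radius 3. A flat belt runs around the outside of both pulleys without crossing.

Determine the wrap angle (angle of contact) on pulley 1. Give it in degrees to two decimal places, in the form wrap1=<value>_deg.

wrap1=184.98_deg

open belt: β = asin((r2−r1)/C) = asin(-1/23) = -2.4919°
wrap1 = π − 2β = 184.9838°
wrap2 = π + 2β = 175.0162°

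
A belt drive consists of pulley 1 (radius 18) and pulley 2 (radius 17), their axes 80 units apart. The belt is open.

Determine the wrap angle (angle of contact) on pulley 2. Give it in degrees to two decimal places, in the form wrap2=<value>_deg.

wrap2=178.57_deg

open belt: β = asin((r2−r1)/C) = asin(-1/80) = -0.7162°
wrap1 = π − 2β = 181.4324°
wrap2 = π + 2β = 178.5676°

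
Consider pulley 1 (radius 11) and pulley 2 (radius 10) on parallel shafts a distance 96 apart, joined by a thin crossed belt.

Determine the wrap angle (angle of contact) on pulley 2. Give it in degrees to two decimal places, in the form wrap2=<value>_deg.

crossed belt: β = asin((r1+r2)/C) = asin(21/96) = 12.6356°
wrap1 = wrap2 = π + 2β = 205.2713°

wrap2=205.27_deg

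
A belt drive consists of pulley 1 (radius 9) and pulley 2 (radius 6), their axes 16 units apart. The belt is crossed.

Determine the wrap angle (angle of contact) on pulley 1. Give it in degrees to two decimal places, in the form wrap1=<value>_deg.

wrap1=319.27_deg

crossed belt: β = asin((r1+r2)/C) = asin(15/16) = 69.6359°
wrap1 = wrap2 = π + 2β = 319.2717°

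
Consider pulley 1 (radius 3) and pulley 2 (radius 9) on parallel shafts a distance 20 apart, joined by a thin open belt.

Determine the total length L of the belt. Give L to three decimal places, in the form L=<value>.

open belt: β = asin((r2−r1)/C) = asin(6/20) = 17.4576°
wrap1 = π − 2β = 145.0848°
wrap2 = π + 2β = 214.9152°
tangent length = C·cosβ = 19.0788
L = r1·wrap1 + r2·wrap2 + 2·C·cosβ = 3·2.5322 + 9·3.7510 + 2·19.0788 = 79.5130

L=79.513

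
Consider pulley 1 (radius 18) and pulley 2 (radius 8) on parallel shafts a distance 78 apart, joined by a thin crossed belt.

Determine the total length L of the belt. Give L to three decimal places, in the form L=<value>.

crossed belt: β = asin((r1+r2)/C) = asin(26/78) = 19.4712°
wrap1 = wrap2 = π + 2β = 218.9424°
tangent length = C·cosβ = 73.5391
L = (r1+r2)·wrap + 2·C·cosβ = 26·3.8213 + 2·73.5391 = 246.4311

L=246.431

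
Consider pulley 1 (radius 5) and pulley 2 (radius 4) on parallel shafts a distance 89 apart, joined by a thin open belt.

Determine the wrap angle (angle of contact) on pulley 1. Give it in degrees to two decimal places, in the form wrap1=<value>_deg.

open belt: β = asin((r2−r1)/C) = asin(-1/89) = -0.6438°
wrap1 = π − 2β = 181.2876°
wrap2 = π + 2β = 178.7124°

wrap1=181.29_deg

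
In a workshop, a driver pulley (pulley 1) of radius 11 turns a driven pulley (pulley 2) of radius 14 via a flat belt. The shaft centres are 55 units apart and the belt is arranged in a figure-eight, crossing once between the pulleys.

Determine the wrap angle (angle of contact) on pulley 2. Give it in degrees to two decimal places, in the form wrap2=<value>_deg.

crossed belt: β = asin((r1+r2)/C) = asin(25/55) = 27.0357°
wrap1 = wrap2 = π + 2β = 234.0714°

wrap2=234.07_deg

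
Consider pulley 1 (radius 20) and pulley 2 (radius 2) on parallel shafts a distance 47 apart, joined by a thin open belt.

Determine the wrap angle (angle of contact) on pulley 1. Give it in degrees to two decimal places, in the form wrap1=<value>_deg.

wrap1=225.04_deg

open belt: β = asin((r2−r1)/C) = asin(-18/47) = -22.5183°
wrap1 = π − 2β = 225.0366°
wrap2 = π + 2β = 134.9634°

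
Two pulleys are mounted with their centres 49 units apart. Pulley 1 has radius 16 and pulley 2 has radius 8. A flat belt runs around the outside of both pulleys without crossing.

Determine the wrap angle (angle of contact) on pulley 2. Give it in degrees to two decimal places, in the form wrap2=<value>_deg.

wrap2=161.21_deg

open belt: β = asin((r2−r1)/C) = asin(-8/49) = -9.3965°
wrap1 = π − 2β = 198.7930°
wrap2 = π + 2β = 161.2070°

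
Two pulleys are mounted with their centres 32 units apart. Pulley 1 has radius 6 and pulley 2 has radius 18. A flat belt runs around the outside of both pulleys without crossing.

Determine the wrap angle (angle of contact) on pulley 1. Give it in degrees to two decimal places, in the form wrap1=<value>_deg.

open belt: β = asin((r2−r1)/C) = asin(12/32) = 22.0243°
wrap1 = π − 2β = 135.9514°
wrap2 = π + 2β = 224.0486°

wrap1=135.95_deg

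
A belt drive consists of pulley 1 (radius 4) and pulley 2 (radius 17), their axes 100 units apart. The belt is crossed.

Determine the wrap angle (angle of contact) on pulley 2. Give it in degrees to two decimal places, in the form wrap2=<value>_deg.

crossed belt: β = asin((r1+r2)/C) = asin(21/100) = 12.1224°
wrap1 = wrap2 = π + 2β = 204.2447°

wrap2=204.24_deg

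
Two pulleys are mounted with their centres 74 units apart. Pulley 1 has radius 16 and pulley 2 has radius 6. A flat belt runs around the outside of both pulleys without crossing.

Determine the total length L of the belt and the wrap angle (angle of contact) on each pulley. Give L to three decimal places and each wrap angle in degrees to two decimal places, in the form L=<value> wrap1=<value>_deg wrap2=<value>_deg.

L=218.468 wrap1=195.53_deg wrap2=164.47_deg

open belt: β = asin((r2−r1)/C) = asin(-10/74) = -7.7664°
wrap1 = π − 2β = 195.5329°
wrap2 = π + 2β = 164.4671°
tangent length = C·cosβ = 73.3212
L = r1·wrap1 + r2·wrap2 + 2·C·cosβ = 16·3.4127 + 6·2.8705 + 2·73.3212 = 218.4685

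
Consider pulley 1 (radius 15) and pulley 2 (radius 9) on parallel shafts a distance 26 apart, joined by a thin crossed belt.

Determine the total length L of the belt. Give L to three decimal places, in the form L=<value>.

L=151.846

crossed belt: β = asin((r1+r2)/C) = asin(24/26) = 67.3801°
wrap1 = wrap2 = π + 2β = 314.7603°
tangent length = C·cosβ = 10.0000
L = (r1+r2)·wrap + 2·C·cosβ = 24·5.4936 + 2·10.0000 = 151.8465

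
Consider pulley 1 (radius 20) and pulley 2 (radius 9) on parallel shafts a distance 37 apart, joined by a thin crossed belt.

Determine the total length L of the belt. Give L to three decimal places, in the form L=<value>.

crossed belt: β = asin((r1+r2)/C) = asin(29/37) = 51.6083°
wrap1 = wrap2 = π + 2β = 283.2167°
tangent length = C·cosβ = 22.9783
L = (r1+r2)·wrap + 2·C·cosβ = 29·4.9431 + 2·22.9783 = 189.3053

L=189.305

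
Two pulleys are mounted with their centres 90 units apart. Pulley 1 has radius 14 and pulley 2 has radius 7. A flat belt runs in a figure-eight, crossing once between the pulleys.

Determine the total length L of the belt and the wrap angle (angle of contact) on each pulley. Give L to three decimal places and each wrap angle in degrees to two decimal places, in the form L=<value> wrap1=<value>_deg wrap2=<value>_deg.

crossed belt: β = asin((r1+r2)/C) = asin(21/90) = 13.4934°
wrap1 = wrap2 = π + 2β = 206.9868°
tangent length = C·cosβ = 87.5157
L = (r1+r2)·wrap + 2·C·cosβ = 21·3.6126 + 2·87.5157 = 250.8960

L=250.896 wrap1=206.99_deg wrap2=206.99_deg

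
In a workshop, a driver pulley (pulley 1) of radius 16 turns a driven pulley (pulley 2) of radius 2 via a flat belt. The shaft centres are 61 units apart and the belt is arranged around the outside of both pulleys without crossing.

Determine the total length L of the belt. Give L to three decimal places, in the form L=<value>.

open belt: β = asin((r2−r1)/C) = asin(-14/61) = -13.2681°
wrap1 = π − 2β = 206.5362°
wrap2 = π + 2β = 153.4638°
tangent length = C·cosβ = 59.3717
L = r1·wrap1 + r2·wrap2 + 2·C·cosβ = 16·3.6047 + 2·2.6784 + 2·59.3717 = 181.7761

L=181.776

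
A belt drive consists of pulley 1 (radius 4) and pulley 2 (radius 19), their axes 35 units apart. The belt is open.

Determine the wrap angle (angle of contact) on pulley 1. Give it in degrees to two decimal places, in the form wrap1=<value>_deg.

open belt: β = asin((r2−r1)/C) = asin(15/35) = 25.3769°
wrap1 = π − 2β = 129.2461°
wrap2 = π + 2β = 230.7539°

wrap1=129.25_deg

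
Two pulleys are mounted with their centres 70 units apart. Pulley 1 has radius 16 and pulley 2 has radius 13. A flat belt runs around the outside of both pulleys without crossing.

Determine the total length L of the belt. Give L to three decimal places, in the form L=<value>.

L=231.235

open belt: β = asin((r2−r1)/C) = asin(-3/70) = -2.4563°
wrap1 = π − 2β = 184.9126°
wrap2 = π + 2β = 175.0874°
tangent length = C·cosβ = 69.9357
L = r1·wrap1 + r2·wrap2 + 2·C·cosβ = 16·3.2273 + 13·3.0559 + 2·69.9357 = 231.2348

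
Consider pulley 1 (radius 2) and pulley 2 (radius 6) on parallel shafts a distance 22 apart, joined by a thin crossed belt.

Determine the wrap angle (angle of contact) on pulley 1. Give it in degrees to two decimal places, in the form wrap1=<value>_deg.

crossed belt: β = asin((r1+r2)/C) = asin(8/22) = 21.3237°
wrap1 = wrap2 = π + 2β = 222.6474°

wrap1=222.65_deg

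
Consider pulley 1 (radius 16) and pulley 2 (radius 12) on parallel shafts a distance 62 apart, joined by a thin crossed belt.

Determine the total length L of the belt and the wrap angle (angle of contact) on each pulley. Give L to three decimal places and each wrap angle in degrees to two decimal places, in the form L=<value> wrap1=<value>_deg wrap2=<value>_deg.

L=224.839 wrap1=233.69_deg wrap2=233.69_deg

crossed belt: β = asin((r1+r2)/C) = asin(28/62) = 26.8472°
wrap1 = wrap2 = π + 2β = 233.6944°
tangent length = C·cosβ = 55.3173
L = (r1+r2)·wrap + 2·C·cosβ = 28·4.0787 + 2·55.3173 = 224.8392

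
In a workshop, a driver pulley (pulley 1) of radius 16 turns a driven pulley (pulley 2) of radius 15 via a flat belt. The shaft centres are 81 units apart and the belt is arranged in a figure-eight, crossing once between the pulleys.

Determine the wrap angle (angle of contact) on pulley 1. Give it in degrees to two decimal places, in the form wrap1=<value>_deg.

wrap1=225.00_deg

crossed belt: β = asin((r1+r2)/C) = asin(31/81) = 22.5020°
wrap1 = wrap2 = π + 2β = 225.0040°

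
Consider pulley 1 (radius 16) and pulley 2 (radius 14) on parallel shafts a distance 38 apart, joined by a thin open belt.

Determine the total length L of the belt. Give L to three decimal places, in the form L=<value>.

L=170.353

open belt: β = asin((r2−r1)/C) = asin(-2/38) = -3.0170°
wrap1 = π − 2β = 186.0339°
wrap2 = π + 2β = 173.9661°
tangent length = C·cosβ = 37.9473
L = r1·wrap1 + r2·wrap2 + 2·C·cosβ = 16·3.2469 + 14·3.0363 + 2·37.9473 = 170.3531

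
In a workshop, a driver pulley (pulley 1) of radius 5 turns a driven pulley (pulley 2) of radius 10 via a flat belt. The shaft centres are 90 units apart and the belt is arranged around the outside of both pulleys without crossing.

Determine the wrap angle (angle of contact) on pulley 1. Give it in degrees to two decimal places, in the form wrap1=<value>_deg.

wrap1=173.63_deg

open belt: β = asin((r2−r1)/C) = asin(5/90) = 3.1847°
wrap1 = π − 2β = 173.6305°
wrap2 = π + 2β = 186.3695°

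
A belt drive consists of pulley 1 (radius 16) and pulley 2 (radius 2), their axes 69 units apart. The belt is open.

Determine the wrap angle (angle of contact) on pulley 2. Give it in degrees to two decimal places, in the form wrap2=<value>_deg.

wrap2=156.59_deg

open belt: β = asin((r2−r1)/C) = asin(-14/69) = -11.7065°
wrap1 = π − 2β = 203.4130°
wrap2 = π + 2β = 156.5870°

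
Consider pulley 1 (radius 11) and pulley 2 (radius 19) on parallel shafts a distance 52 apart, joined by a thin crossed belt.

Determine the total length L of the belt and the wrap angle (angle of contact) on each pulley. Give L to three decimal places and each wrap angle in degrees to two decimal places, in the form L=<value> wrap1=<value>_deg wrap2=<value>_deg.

L=216.092 wrap1=250.47_deg wrap2=250.47_deg

crossed belt: β = asin((r1+r2)/C) = asin(30/52) = 35.2344°
wrap1 = wrap2 = π + 2β = 250.4688°
tangent length = C·cosβ = 42.4735
L = (r1+r2)·wrap + 2·C·cosβ = 30·4.3715 + 2·42.4735 = 216.0922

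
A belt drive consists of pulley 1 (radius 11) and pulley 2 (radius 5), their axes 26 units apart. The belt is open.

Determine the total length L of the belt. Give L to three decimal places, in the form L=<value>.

L=103.656

open belt: β = asin((r2−r1)/C) = asin(-6/26) = -13.3424°
wrap1 = π − 2β = 206.6847°
wrap2 = π + 2β = 153.3153°
tangent length = C·cosβ = 25.2982
L = r1·wrap1 + r2·wrap2 + 2·C·cosβ = 11·3.6073 + 5·2.6759 + 2·25.2982 = 103.6563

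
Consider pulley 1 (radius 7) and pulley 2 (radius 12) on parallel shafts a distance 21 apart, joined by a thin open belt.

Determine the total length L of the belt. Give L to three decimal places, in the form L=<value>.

L=102.886

open belt: β = asin((r2−r1)/C) = asin(5/21) = 13.7741°
wrap1 = π − 2β = 152.4517°
wrap2 = π + 2β = 207.5483°
tangent length = C·cosβ = 20.3961
L = r1·wrap1 + r2·wrap2 + 2·C·cosβ = 7·2.6608 + 12·3.6224 + 2·20.3961 = 102.8865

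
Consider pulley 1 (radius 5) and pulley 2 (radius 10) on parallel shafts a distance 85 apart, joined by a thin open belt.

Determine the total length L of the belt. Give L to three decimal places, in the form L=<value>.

L=217.418

open belt: β = asin((r2−r1)/C) = asin(5/85) = 3.3723°
wrap1 = π − 2β = 173.2554°
wrap2 = π + 2β = 186.7446°
tangent length = C·cosβ = 84.8528
L = r1·wrap1 + r2·wrap2 + 2·C·cosβ = 5·3.0239 + 10·3.2593 + 2·84.8528 = 217.4181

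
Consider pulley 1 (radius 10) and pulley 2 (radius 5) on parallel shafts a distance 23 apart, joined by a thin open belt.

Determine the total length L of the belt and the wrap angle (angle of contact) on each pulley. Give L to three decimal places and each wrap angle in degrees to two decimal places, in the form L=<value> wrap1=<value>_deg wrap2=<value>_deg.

open belt: β = asin((r2−r1)/C) = asin(-5/23) = -12.5559°
wrap1 = π − 2β = 205.1117°
wrap2 = π + 2β = 154.8883°
tangent length = C·cosβ = 22.4499
L = r1·wrap1 + r2·wrap2 + 2·C·cosβ = 10·3.5799 + 5·2.7033 + 2·22.4499 = 94.2152

L=94.215 wrap1=205.11_deg wrap2=154.89_deg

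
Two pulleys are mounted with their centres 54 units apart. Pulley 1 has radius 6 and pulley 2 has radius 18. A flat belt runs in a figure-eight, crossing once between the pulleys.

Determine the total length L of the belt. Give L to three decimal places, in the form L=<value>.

L=194.252

crossed belt: β = asin((r1+r2)/C) = asin(24/54) = 26.3878°
wrap1 = wrap2 = π + 2β = 232.7756°
tangent length = C·cosβ = 48.3735
L = (r1+r2)·wrap + 2·C·cosβ = 24·4.0627 + 2·48.3735 = 194.2519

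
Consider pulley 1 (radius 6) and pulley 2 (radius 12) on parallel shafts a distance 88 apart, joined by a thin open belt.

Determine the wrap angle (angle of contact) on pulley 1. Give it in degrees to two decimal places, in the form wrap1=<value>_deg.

open belt: β = asin((r2−r1)/C) = asin(6/88) = 3.9096°
wrap1 = π − 2β = 172.1809°
wrap2 = π + 2β = 187.8191°

wrap1=172.18_deg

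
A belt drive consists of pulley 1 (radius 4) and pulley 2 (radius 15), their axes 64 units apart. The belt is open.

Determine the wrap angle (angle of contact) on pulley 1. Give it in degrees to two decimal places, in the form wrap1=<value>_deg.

open belt: β = asin((r2−r1)/C) = asin(11/64) = 9.8969°
wrap1 = π − 2β = 160.2063°
wrap2 = π + 2β = 199.7937°

wrap1=160.21_deg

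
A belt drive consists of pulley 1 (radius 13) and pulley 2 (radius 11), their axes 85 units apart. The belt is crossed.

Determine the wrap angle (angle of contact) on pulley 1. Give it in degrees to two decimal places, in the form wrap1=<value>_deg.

crossed belt: β = asin((r1+r2)/C) = asin(24/85) = 16.4007°
wrap1 = wrap2 = π + 2β = 212.8014°

wrap1=212.80_deg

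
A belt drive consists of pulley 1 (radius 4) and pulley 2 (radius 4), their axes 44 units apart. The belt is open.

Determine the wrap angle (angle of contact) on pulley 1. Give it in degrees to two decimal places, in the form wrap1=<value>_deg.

open belt: β = asin((r2−r1)/C) = asin(0/44) = 0.0000°
wrap1 = π − 2β = 180.0000°
wrap2 = π + 2β = 180.0000°

wrap1=180.00_deg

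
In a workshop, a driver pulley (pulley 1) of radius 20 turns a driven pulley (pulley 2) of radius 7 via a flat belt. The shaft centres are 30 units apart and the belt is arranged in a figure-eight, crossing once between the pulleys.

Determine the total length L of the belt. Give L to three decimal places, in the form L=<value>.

crossed belt: β = asin((r1+r2)/C) = asin(27/30) = 64.1581°
wrap1 = wrap2 = π + 2β = 308.3161°
tangent length = C·cosβ = 13.0767
L = (r1+r2)·wrap + 2·C·cosβ = 27·5.3811 + 2·13.0767 = 171.4439

L=171.444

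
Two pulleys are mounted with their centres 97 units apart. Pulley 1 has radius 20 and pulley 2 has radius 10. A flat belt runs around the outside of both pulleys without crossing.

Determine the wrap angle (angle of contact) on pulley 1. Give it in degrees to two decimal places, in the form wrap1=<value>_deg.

wrap1=191.83_deg

open belt: β = asin((r2−r1)/C) = asin(-10/97) = -5.9173°
wrap1 = π − 2β = 191.8346°
wrap2 = π + 2β = 168.1654°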